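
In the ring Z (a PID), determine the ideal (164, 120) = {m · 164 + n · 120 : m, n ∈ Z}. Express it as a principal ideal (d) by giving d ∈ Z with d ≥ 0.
(164, 120) = (4); d = 4

In the PID Z, (a, b) is generated by gcd(a, b). Compute gcd(164, 120) with the extended Euclidean algorithm, tracking rows (r, s, t) with s·164 + t·120 = r:
  row A: (164, 1, 0)   [1·164 + 0·120 = 164]
  row B: (120, 0, 1)   [0·164 + 1·120 = 120]
  164 = 1·120 + 44   → row C = row A − 1·row B = (44, 1, −1)   [check: 1·164 − 1·120 = 44]
  120 = 2·44 + 32   → row D = row B − 2·row C = (32, −2, 3)   [check: −2·164 + 3·120 = 32]
  44 = 1·32 + 12   → row E = row C − 1·row D = (12, 3, −4)   [check: 3·164 − 4·120 = 12]
  32 = 2·12 + 8   → row F = row D − 2·row E = (8, −8, 11)   [check: −8·164 + 11·120 = 8]
  12 = 1·8 + 4   → row G = row E − 1·row F = (4, 11, −15)   [check: 11·164 − 15·120 = 4]
  8 = 2·4 + 0   → remainder 0, stop. gcd = 4 (last nonzero row G).
So gcd(164, 120) = 4, with Bézout identity 11·164 − 15·120 = 4. Containment (⊇): the Bézout identity exhibits 4 as an element of (164, 120), giving (4) ⊆ (164, 120). Containment (⊆): since 4 | 164 and 4 | 120 (164 = 4·41, 120 = 4·30), every Z-linear combination of 164 and 120 is divisible by 4, so (164, 120) ⊆ (4). Therefore (164, 120) = (4), d = 4.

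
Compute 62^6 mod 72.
Use repeated squaring. Binary(6) = 110. Walk through the bits of the exponent 6 left-to-right: at each bit after the leading one, square the running value, then multiply by 62 if the bit is 1 (always reducing mod 72):
  bit 1 = 1 (leading): start with 62.
  bit 2 = 1: square 62^2 = 3844 ≡ 28; bit is 1, so multiply 28·62 = 1736 ≡ 8 (mod 72).
  bit 3 = 0: square 8^2 = 64 (mod 72).
Final value: 62^6 ≡ 64 (mod 72).

Final answer: 64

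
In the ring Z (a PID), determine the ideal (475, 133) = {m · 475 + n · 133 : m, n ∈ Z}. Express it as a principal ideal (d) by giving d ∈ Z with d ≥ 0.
In the PID Z, (a, b) is generated by gcd(a, b). Compute gcd(475, 133) with the extended Euclidean algorithm, tracking rows (r, s, t) with s·475 + t·133 = r:
  row A: (475, 1, 0)   [1·475 + 0·133 = 475]
  row B: (133, 0, 1)   [0·475 + 1·133 = 133]
  475 = 3·133 + 76   → row C = row A − 3·row B = (76, 1, −3)   [check: 1·475 − 3·133 = 76]
  133 = 1·76 + 57   → row D = row B − 1·row C = (57, −1, 4)   [check: −1·475 + 4·133 = 57]
  76 = 1·57 + 19   → row E = row C − 1·row D = (19, 2, −7)   [check: 2·475 − 7·133 = 19]
  57 = 3·19 + 0   → remainder 0, stop. gcd = 19 (last nonzero row E).
So gcd(475, 133) = 19, with Bézout identity 2·475 − 7·133 = 19. Containment (⊇): the Bézout identity exhibits 19 as an element of (475, 133), giving (19) ⊆ (475, 133). Containment (⊆): since 19 | 475 and 19 | 133 (475 = 19·25, 133 = 19·7), every Z-linear combination of 475 and 133 is divisible by 19, so (475, 133) ⊆ (19). Therefore (475, 133) = (19), d = 19.

Final answer: (475, 133) = (19); d = 19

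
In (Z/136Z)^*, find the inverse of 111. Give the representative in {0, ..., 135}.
111^(−1) ≡ 87 (mod 136)

Apply the extended Euclidean algorithm to (136, 111), tracking rows (r, s, t) with s·136 + t·111 = r. Each division r_prev = q·r_cur + r_new produces the new row as (previous row) − q·(current row):
  row A: (136, 1, 0)   [1·136 + 0·111 = 136]
  row B: (111, 0, 1)   [0·136 + 1·111 = 111]
  136 = 1·111 + 25   → row C = row A − 1·row B = (25, 1, −1)   [check: 1·136 − 1·111 = 25]
  111 = 4·25 + 11   → row D = row B − 4·row C = (11, −4, 5)   [check: −4·136 + 5·111 = 11]
  25 = 2·11 + 3   → row E = row C − 2·row D = (3, 9, −11)   [check: 9·136 − 11·111 = 3]
  11 = 3·3 + 2   → row F = row D − 3·row E = (2, −31, 38)   [check: −31·136 + 38·111 = 2]
  3 = 1·2 + 1   → row G = row E − 1·row F = (1, 40, −49)   [check: 40·136 − 49·111 = 1]
  2 = 2·1 + 0   → remainder 0, stop. gcd = 1 (last nonzero row G).
The gcd is 1, so 111 is invertible mod 136. The last nonzero row gives 40·136 − 49·111 = 1, so t = −49. So 111^(−1) ≡ −49 ≡ 87 (mod 136). Verify: 111 · 87 = 9657 ≡ 1 (mod 136). ✓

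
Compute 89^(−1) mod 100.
Apply the extended Euclidean algorithm to (100, 89), tracking rows (r, s, t) with s·100 + t·89 = r. Each division r_prev = q·r_cur + r_new produces the new row as (previous row) − q·(current row):
  row A: (100, 1, 0)   [1·100 + 0·89 = 100]
  row B: (89, 0, 1)   [0·100 + 1·89 = 89]
  100 = 1·89 + 11   → row C = row A − 1·row B = (11, 1, −1)   [check: 1·100 − 1·89 = 11]
  89 = 8·11 + 1   → row D = row B − 8·row C = (1, −8, 9)   [check: −8·100 + 9·89 = 1]
  11 = 11·1 + 0   → remainder 0, stop. gcd = 1 (last nonzero row D).
The gcd is 1, so 89 is invertible mod 100. The last nonzero row gives −8·100 + 9·89 = 1, so t = 9. So 89^(−1) ≡ 9 (mod 100). Verify: 89 · 9 = 801 ≡ 1 (mod 100). ✓

Final answer: 89^(−1) ≡ 9 (mod 100)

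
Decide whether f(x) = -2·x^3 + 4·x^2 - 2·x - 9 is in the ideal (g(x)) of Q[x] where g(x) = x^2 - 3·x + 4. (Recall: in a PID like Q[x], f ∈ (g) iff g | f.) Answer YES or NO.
In Q[x] the ideal (g) consists of all multiples of g, so f ∈ (g) iff g | f, i.e. iff the remainder of f on division by g is 0. Divide f by g (g is monic, so eliminate the leading term of the running remainder at each step):
  leading term -2·x^3: subtract (-2·x)·g(x) = -2·x^3 + 6·x^2 - 8·x, leaving -2·x^2 + 6·x - 9
  leading term -2·x^2: subtract (-2)·g(x) = -2·x^2 + 6·x - 8, leaving -1
The remainder r(x) = -1 ≠ 0 (and deg r < deg g), so g ∤ f, i.e. f ∉ (g).

Final answer: NO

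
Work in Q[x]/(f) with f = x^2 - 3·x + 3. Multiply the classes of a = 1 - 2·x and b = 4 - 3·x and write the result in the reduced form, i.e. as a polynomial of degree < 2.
First multiply in Q[x] without reducing: a · b = 6·x^2 - 11·x + 4. Now divide by f(x) = x^2 - 3·x + 3, eliminating the leading term at each step:
  leading term 6·x^2: subtract (6)·f(x) = 6·x^2 - 18·x + 18, leaving 7·x - 14
The degree is now < 2, so this is the remainder. Hence a · b ≡ 7·x - 14 in Q[x]/(f).

Final answer: a · b ≡ 7·x - 14 (mod f(x))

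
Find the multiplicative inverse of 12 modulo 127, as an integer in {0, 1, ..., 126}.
12^(−1) ≡ 53 (mod 127)

Apply the extended Euclidean algorithm to (127, 12), tracking rows (r, s, t) with s·127 + t·12 = r. Each division r_prev = q·r_cur + r_new produces the new row as (previous row) − q·(current row):
  row A: (127, 1, 0)   [1·127 + 0·12 = 127]
  row B: (12, 0, 1)   [0·127 + 1·12 = 12]
  127 = 10·12 + 7   → row C = row A − 10·row B = (7, 1, −10)   [check: 1·127 − 10·12 = 7]
  12 = 1·7 + 5   → row D = row B − 1·row C = (5, −1, 11)   [check: −1·127 + 11·12 = 5]
  7 = 1·5 + 2   → row E = row C − 1·row D = (2, 2, −21)   [check: 2·127 − 21·12 = 2]
  5 = 2·2 + 1   → row F = row D − 2·row E = (1, −5, 53)   [check: −5·127 + 53·12 = 1]
  2 = 2·1 + 0   → remainder 0, stop. gcd = 1 (last nonzero row F).
The gcd is 1, so 12 is invertible mod 127. The last nonzero row gives −5·127 + 53·12 = 1, so t = 53. So 12^(−1) ≡ 53 (mod 127). Verify: 12 · 53 = 636 ≡ 1 (mod 127). ✓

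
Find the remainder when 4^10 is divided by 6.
Use repeated squaring. Binary(10) = 1010. Walk through the bits of the exponent 10 left-to-right: at each bit after the leading one, square the running value, then multiply by 4 if the bit is 1 (always reducing mod 6):
  bit 1 = 1 (leading): start with 4.
  bit 2 = 0: square 4^2 = 16 ≡ 4 (mod 6).
  bit 3 = 1: square 4^2 = 16 ≡ 4; bit is 1, so multiply 4·4 = 16 ≡ 4 (mod 6).
  bit 4 = 0: square 4^2 = 16 ≡ 4 (mod 6).
Final value: 4^10 ≡ 4 (mod 6).

Final answer: 4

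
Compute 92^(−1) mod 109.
Apply the extended Euclidean algorithm to (109, 92), tracking rows (r, s, t) with s·109 + t·92 = r. Each division r_prev = q·r_cur + r_new produces the new row as (previous row) − q·(current row):
  row A: (109, 1, 0)   [1·109 + 0·92 = 109]
  row B: (92, 0, 1)   [0·109 + 1·92 = 92]
  109 = 1·92 + 17   → row C = row A − 1·row B = (17, 1, −1)   [check: 1·109 − 1·92 = 17]
  92 = 5·17 + 7   → row D = row B − 5·row C = (7, −5, 6)   [check: −5·109 + 6·92 = 7]
  17 = 2·7 + 3   → row E = row C − 2·row D = (3, 11, −13)   [check: 11·109 − 13·92 = 3]
  7 = 2·3 + 1   → row F = row D − 2·row E = (1, −27, 32)   [check: −27·109 + 32·92 = 1]
  3 = 3·1 + 0   → remainder 0, stop. gcd = 1 (last nonzero row F).
The gcd is 1, so 92 is invertible mod 109. The last nonzero row gives −27·109 + 32·92 = 1, so t = 32. So 92^(−1) ≡ 32 (mod 109). Verify: 92 · 32 = 2944 ≡ 1 (mod 109). ✓

Final answer: 92^(−1) ≡ 32 (mod 109)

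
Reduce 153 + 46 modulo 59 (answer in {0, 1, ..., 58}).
22

Reduce the summands first: 153 ≡ 35 (mod 59), so 153 + 46 ≡ 35 + 46 (mod 59). 35 + 46 = 81; 81 = 1·59 + 22, so (153 + 46) mod 59 = 22.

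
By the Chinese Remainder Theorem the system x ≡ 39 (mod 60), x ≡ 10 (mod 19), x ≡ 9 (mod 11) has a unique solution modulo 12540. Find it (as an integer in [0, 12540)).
The moduli 60, 19, 11 are pairwise coprime, so by the CRT there is a unique solution mod 60·19·11 = 12540.
Solve by successive substitution. Start with x ≡ 39 (mod 60).
  Combine with x ≡ 10 (mod 19): write x = 39 + 60·t and require 39 + 60·t ≡ 10 (mod 19), i.e. 60·t ≡ 10 − 39 ≡ 9 (mod 19). Since 60^(−1) ≡ 13 (mod 19) (60 ≡ 3 (mod 19)), t ≡ 13·9 ≡ 3 (mod 19). So x ≡ 39 + 60·3 = 219 (mod 1140).
  Combine with x ≡ 9 (mod 11): write x = 219 + 1140·t and require 219 + 1140·t ≡ 9 (mod 11), i.e. 1140·t ≡ 9 − 219 ≡ 10 (mod 11). Since 1140^(−1) ≡ 8 (mod 11) (1140 ≡ 7 (mod 11)), t ≡ 8·10 ≡ 3 (mod 11). So x ≡ 219 + 1140·3 = 3639 (mod 12540).
Unique solution in [0, 12540): x = 3639.

Final answer: x ≡ 3639 (mod 12540); the representative in [0, 12540) is 3639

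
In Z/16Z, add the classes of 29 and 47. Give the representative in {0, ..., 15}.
Reduce the summands first: 29 ≡ 13, 47 ≡ 15 (mod 16), so 29 + 47 ≡ 13 + 15 (mod 16). 13 + 15 = 28; 28 = 1·16 + 12, so (29 + 47) mod 16 = 12.

Final answer: 12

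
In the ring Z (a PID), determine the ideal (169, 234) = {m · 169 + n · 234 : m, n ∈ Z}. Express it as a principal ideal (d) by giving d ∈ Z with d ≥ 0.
In the PID Z, (a, b) is generated by gcd(a, b). Compute gcd(234, 169) with the extended Euclidean algorithm, tracking rows (r, s, t) with s·234 + t·169 = r:
  row A: (234, 1, 0)   [1·234 + 0·169 = 234]
  row B: (169, 0, 1)   [0·234 + 1·169 = 169]
  234 = 1·169 + 65   → row C = row A − 1·row B = (65, 1, −1)   [check: 1·234 − 1·169 = 65]
  169 = 2·65 + 39   → row D = row B − 2·row C = (39, −2, 3)   [check: −2·234 + 3·169 = 39]
  65 = 1·39 + 26   → row E = row C − 1·row D = (26, 3, −4)   [check: 3·234 − 4·169 = 26]
  39 = 1·26 + 13   → row F = row D − 1·row E = (13, −5, 7)   [check: −5·234 + 7·169 = 13]
  26 = 2·13 + 0   → remainder 0, stop. gcd = 13 (last nonzero row F).
So gcd(169, 234) = 13, with Bézout identity −5·234 + 7·169 = 13. Containment (⊇): the Bézout identity exhibits 13 as an element of (169, 234), giving (13) ⊆ (169, 234). Containment (⊆): since 13 | 169 and 13 | 234 (169 = 13·13, 234 = 13·18), every Z-linear combination of 169 and 234 is divisible by 13, so (169, 234) ⊆ (13). Therefore (169, 234) = (13), d = 13.

Final answer: (169, 234) = (13); d = 13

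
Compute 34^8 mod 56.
8

Use repeated squaring. Binary(8) = 1000. Walk through the bits of the exponent 8 left-to-right: at each bit after the leading one, square the running value, then multiply by 34 if the bit is 1 (always reducing mod 56):
  bit 1 = 1 (leading): start with 34.
  bit 2 = 0: square 34^2 = 1156 ≡ 36 (mod 56).
  bit 3 = 0: square 36^2 = 1296 ≡ 8 (mod 56).
  bit 4 = 0: square 8^2 = 64 ≡ 8 (mod 56).
Final value: 34^8 ≡ 8 (mod 56).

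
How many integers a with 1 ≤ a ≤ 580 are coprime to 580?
The number of a ∈ {1, ..., 580} with gcd(a, 580) = 1 is by definition Euler's totient φ(580). φ is multiplicative, with φ(p^e) = p^e − p^(e−1). Factorise 580 = 2^2 · 5 · 29. Then
  φ(580) = (2^2 − 2^1) · (5 − 1) · (29 − 1) = 2 · 4 · 28 = 224.
So there are 224 such integers.

Final answer: 224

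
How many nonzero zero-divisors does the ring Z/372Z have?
In Z/372Z each nonzero element is either a unit (gcd with 372 is 1) or a zero-divisor (gcd > 1). The number of units is φ(372): factorise 372 = 2^2 · 3 · 31, so φ(372) = (2^2 − 2^1) · (3 − 1) · (31 − 1) = 2 · 2 · 30 = 120. The nonzero elements number 372 − 1 = 371. Hence the nonzero zero-divisors number 371 − 120 = 251.

Final answer: Z/372Z has 251 nonzero zero-divisors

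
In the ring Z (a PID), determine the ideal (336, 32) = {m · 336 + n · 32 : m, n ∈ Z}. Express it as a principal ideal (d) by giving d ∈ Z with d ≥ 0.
(336, 32) = (16); d = 16

In the PID Z, (a, b) is generated by gcd(a, b). Compute gcd(336, 32) with the extended Euclidean algorithm, tracking rows (r, s, t) with s·336 + t·32 = r:
  row A: (336, 1, 0)   [1·336 + 0·32 = 336]
  row B: (32, 0, 1)   [0·336 + 1·32 = 32]
  336 = 10·32 + 16   → row C = row A − 10·row B = (16, 1, −10)   [check: 1·336 − 10·32 = 16]
  32 = 2·16 + 0   → remainder 0, stop. gcd = 16 (last nonzero row C).
So gcd(336, 32) = 16, with Bézout identity 1·336 − 10·32 = 16. Containment (⊇): the Bézout identity exhibits 16 as an element of (336, 32), giving (16) ⊆ (336, 32). Containment (⊆): since 16 | 336 and 16 | 32 (336 = 16·21, 32 = 16·2), every Z-linear combination of 336 and 32 is divisible by 16, so (336, 32) ⊆ (16). Therefore (336, 32) = (16), d = 16.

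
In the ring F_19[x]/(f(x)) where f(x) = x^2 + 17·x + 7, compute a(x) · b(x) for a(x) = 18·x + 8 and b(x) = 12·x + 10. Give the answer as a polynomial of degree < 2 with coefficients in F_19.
a · b ≡ 5·x + 12 (mod f(x))

Multiply as integer polynomials: a · b = 216·x^2 + 276·x + 80. Reducing coefficients mod 19: a · b ≡ 7·x^2 + 10·x + 4. Now divide by f(x) = x^2 + 17·x + 7 in F_19[x], eliminating the leading term at each step:
  leading term 7·x^2: subtract (7)·f(x) = 7·x^2 + 5·x + 11, leaving 5·x + 12 (coefficients mod 19)
The degree is now < 2, so this is the remainder. Hence a · b ≡ 5·x + 12 in F_19[x]/(f).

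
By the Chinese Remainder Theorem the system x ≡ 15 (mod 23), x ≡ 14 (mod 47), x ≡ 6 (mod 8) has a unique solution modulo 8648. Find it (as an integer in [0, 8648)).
x ≡ 1142 (mod 8648); the representative in [0, 8648) is 1142

The moduli 23, 47, 8 are pairwise coprime, so by the CRT there is a unique solution mod 23·47·8 = 8648.
Solve by successive substitution. Start with x ≡ 15 (mod 23).
  Combine with x ≡ 14 (mod 47): write x = 15 + 23·t and require 15 + 23·t ≡ 14 (mod 47), i.e. 23·t ≡ 14 − 15 ≡ 46 (mod 47). Since 23^(−1) ≡ 45 (mod 47), t ≡ 45·46 ≡ 2 (mod 47). So x ≡ 15 + 23·2 = 61 (mod 1081).
  Combine with x ≡ 6 (mod 8): write x = 61 + 1081·t and require 61 + 1081·t ≡ 6 (mod 8), i.e. 1081·t ≡ 6 − 61 ≡ 1 (mod 8). Since 1081^(−1) ≡ 1 (mod 8) (1081 ≡ 1 (mod 8)), t ≡ 1·1 ≡ 1 (mod 8). So x ≡ 61 + 1081·1 = 1142 (mod 8648).
Unique solution in [0, 8648): x = 1142.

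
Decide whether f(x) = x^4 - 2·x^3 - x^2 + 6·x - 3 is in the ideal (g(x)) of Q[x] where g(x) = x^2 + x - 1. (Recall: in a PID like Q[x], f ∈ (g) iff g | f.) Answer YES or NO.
YES

In Q[x] the ideal (g) consists of all multiples of g, so f ∈ (g) iff g | f, i.e. iff the remainder of f on division by g is 0. Divide f by g (g is monic, so eliminate the leading term of the running remainder at each step):
  leading term x^4: subtract (x^2)·g(x) = x^4 + x^3 - x^2, leaving -3·x^3 + 6·x - 3
  leading term -3·x^3: subtract (-3·x)·g(x) = -3·x^3 - 3·x^2 + 3·x, leaving 3·x^2 + 3·x - 3
  leading term 3·x^2: subtract (3)·g(x) = 3·x^2 + 3·x - 3, leaving 0
The remainder is 0, so f(x) = g(x) · h(x) with h(x) = x^2 - 3·x + 3. Hence g | f, i.e. f ∈ (g).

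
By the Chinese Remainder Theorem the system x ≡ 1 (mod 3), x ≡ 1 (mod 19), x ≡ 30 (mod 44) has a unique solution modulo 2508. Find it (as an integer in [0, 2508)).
x ≡ 514 (mod 2508); the representative in [0, 2508) is 514

The moduli 3, 19, 44 are pairwise coprime, so by the CRT there is a unique solution mod 3·19·44 = 2508.
Solve by successive substitution. Start with x ≡ 1 (mod 3).
  Combine with x ≡ 1 (mod 19): write x = 1 + 3·t and require 1 + 3·t ≡ 1 (mod 19), i.e. 3·t ≡ 1 − 1 ≡ 0 (mod 19). Since 3^(−1) ≡ 13 (mod 19), t ≡ 13·0 ≡ 0 (mod 19). So x ≡ 1 + 3·0 = 1 (mod 57).
  Combine with x ≡ 30 (mod 44): write x = 1 + 57·t and require 1 + 57·t ≡ 30 (mod 44), i.e. 57·t ≡ 30 − 1 ≡ 29 (mod 44). Since 57^(−1) ≡ 17 (mod 44) (57 ≡ 13 (mod 44)), t ≡ 17·29 ≡ 9 (mod 44). So x ≡ 1 + 57·9 = 514 (mod 2508).
Unique solution in [0, 2508): x = 514.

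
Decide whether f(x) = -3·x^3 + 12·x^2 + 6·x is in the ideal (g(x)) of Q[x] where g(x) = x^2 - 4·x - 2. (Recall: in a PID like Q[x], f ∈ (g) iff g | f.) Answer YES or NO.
In Q[x] the ideal (g) consists of all multiples of g, so f ∈ (g) iff g | f, i.e. iff the remainder of f on division by g is 0. Divide f by g (g is monic, so eliminate the leading term of the running remainder at each step):
  leading term -3·x^3: subtract (-3·x)·g(x) = -3·x^3 + 12·x^2 + 6·x, leaving 0
The remainder is 0, so f(x) = g(x) · h(x) with h(x) = -3·x. Hence g | f, i.e. f ∈ (g).

Final answer: YES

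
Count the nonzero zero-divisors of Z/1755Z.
In Z/1755Z each nonzero element is either a unit (gcd with 1755 is 1) or a zero-divisor (gcd > 1). The number of units is φ(1755): factorise 1755 = 3^3 · 5 · 13, so φ(1755) = (3^3 − 3^2) · (5 − 1) · (13 − 1) = 18 · 4 · 12 = 864. The nonzero elements number 1755 − 1 = 1754. Hence the nonzero zero-divisors number 1754 − 864 = 890.

Final answer: Z/1755Z has 890 nonzero zero-divisors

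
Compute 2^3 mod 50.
8

Use repeated squaring. Binary(3) = 11. Walk through the bits of the exponent 3 left-to-right: at each bit after the leading one, square the running value, then multiply by 2 if the bit is 1 (always reducing mod 50):
  bit 1 = 1 (leading): start with 2.
  bit 2 = 1: square 2^2 = 4; bit is 1, so multiply 4·2 = 8 (mod 50).
Final value: 2^3 ≡ 8 (mod 50).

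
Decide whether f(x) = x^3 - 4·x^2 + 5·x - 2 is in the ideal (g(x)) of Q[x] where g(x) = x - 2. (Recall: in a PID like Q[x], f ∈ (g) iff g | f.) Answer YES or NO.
YES

In Q[x] the ideal (g) consists of all multiples of g, so f ∈ (g) iff g | f, i.e. iff the remainder of f on division by g is 0. Divide f by g (g is monic, so eliminate the leading term of the running remainder at each step):
  leading term x^3: subtract (x^2)·g(x) = x^3 - 2·x^2, leaving -2·x^2 + 5·x - 2
  leading term -2·x^2: subtract (-2·x)·g(x) = -2·x^2 + 4·x, leaving x - 2
  leading term x: subtract (1)·g(x) = x - 2, leaving 0
The remainder is 0, so f(x) = g(x) · h(x) with h(x) = x^2 - 2·x + 1. Hence g | f, i.e. f ∈ (g).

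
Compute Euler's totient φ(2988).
φ(2988) = 984

φ is multiplicative, with φ(p^e) = p^e − p^(e−1). Factorise 2988 = 2^2 · 3^2 · 83. Then
  φ(2988) = (2^2 − 2^1) · (3^2 − 3^1) · (83 − 1) = 2 · 6 · 82 = 984.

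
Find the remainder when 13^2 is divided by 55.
Use repeated squaring. Binary(2) = 10. Walk through the bits of the exponent 2 left-to-right: at each bit after the leading one, square the running value, then multiply by 13 if the bit is 1 (always reducing mod 55):
  bit 1 = 1 (leading): start with 13.
  bit 2 = 0: square 13^2 = 169 ≡ 4 (mod 55).
Final value: 13^2 ≡ 4 (mod 55).

Final answer: 4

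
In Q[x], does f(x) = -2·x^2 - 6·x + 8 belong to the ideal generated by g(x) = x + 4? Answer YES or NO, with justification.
YES

In Q[x] the ideal (g) consists of all multiples of g, so f ∈ (g) iff g | f, i.e. iff the remainder of f on division by g is 0. Divide f by g (g is monic, so eliminate the leading term of the running remainder at each step):
  leading term -2·x^2: subtract (-2·x)·g(x) = -2·x^2 - 8·x, leaving 2·x + 8
  leading term 2·x: subtract (2)·g(x) = 2·x + 8, leaving 0
The remainder is 0, so f(x) = g(x) · h(x) with h(x) = 2 - 2·x. Hence g | f, i.e. f ∈ (g).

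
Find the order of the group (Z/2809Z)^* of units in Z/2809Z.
(Z/2809Z)^* consists of the classes a with gcd(a, 2809) = 1, so its order is φ(2809). φ is multiplicative, with φ(p^e) = p^e − p^(e−1). Factorise 2809 = 53^2. Then
  φ(2809) = (53^2 − 53^1) = 2756 = 2756.
Thus |(Z/2809Z)^*| = 2756.

Final answer: |(Z/2809Z)^*| = 2756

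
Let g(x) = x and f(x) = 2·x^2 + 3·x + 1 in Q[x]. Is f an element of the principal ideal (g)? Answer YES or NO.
In Q[x] the ideal (g) consists of all multiples of g, so f ∈ (g) iff g | f, i.e. iff the remainder of f on division by g is 0. Divide f by g (g is monic, so eliminate the leading term of the running remainder at each step):
  leading term 2·x^2: subtract (2·x)·g(x) = 2·x^2, leaving 3·x + 1
  leading term 3·x: subtract (3)·g(x) = 3·x, leaving 1
The remainder r(x) = 1 ≠ 0 (and deg r < deg g), so g ∤ f, i.e. f ∉ (g).

Final answer: NO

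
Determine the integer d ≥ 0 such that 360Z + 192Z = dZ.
In the PID Z, (a, b) is generated by gcd(a, b). Compute gcd(360, 192) with the extended Euclidean algorithm, tracking rows (r, s, t) with s·360 + t·192 = r:
  row A: (360, 1, 0)   [1·360 + 0·192 = 360]
  row B: (192, 0, 1)   [0·360 + 1·192 = 192]
  360 = 1·192 + 168   → row C = row A − 1·row B = (168, 1, −1)   [check: 1·360 − 1·192 = 168]
  192 = 1·168 + 24   → row D = row B − 1·row C = (24, −1, 2)   [check: −1·360 + 2·192 = 24]
  168 = 7·24 + 0   → remainder 0, stop. gcd = 24 (last nonzero row D).
So gcd(360, 192) = 24, with Bézout identity −1·360 + 2·192 = 24. Containment (⊇): the Bézout identity exhibits 24 as an element of (360, 192), giving (24) ⊆ (360, 192). Containment (⊆): since 24 | 360 and 24 | 192 (360 = 24·15, 192 = 24·8), every Z-linear combination of 360 and 192 is divisible by 24, so (360, 192) ⊆ (24). Therefore (360, 192) = (24), d = 24.

Final answer: (360, 192) = (24); d = 24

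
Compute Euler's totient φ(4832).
φ(4832) = 2400

φ is multiplicative, with φ(p^e) = p^e − p^(e−1). Factorise 4832 = 2^5 · 151. Then
  φ(4832) = (2^5 − 2^4) · (151 − 1) = 16 · 150 = 2400.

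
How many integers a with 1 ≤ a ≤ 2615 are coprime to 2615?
2088

The number of a ∈ {1, ..., 2615} with gcd(a, 2615) = 1 is by definition Euler's totient φ(2615). φ is multiplicative, with φ(p^e) = p^e − p^(e−1). Factorise 2615 = 5 · 523. Then
  φ(2615) = (5 − 1) · (523 − 1) = 4 · 522 = 2088.
So there are 2088 such integers.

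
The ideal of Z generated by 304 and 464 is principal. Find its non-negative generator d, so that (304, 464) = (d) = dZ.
(304, 464) = (16); d = 16

In the PID Z, (a, b) is generated by gcd(a, b). Compute gcd(464, 304) with the extended Euclidean algorithm, tracking rows (r, s, t) with s·464 + t·304 = r:
  row A: (464, 1, 0)   [1·464 + 0·304 = 464]
  row B: (304, 0, 1)   [0·464 + 1·304 = 304]
  464 = 1·304 + 160   → row C = row A − 1·row B = (160, 1, −1)   [check: 1·464 − 1·304 = 160]
  304 = 1·160 + 144   → row D = row B − 1·row C = (144, −1, 2)   [check: −1·464 + 2·304 = 144]
  160 = 1·144 + 16   → row E = row C − 1·row D = (16, 2, −3)   [check: 2·464 − 3·304 = 16]
  144 = 9·16 + 0   → remainder 0, stop. gcd = 16 (last nonzero row E).
So gcd(304, 464) = 16, with Bézout identity 2·464 − 3·304 = 16. Containment (⊇): the Bézout identity exhibits 16 as an element of (304, 464), giving (16) ⊆ (304, 464). Containment (⊆): since 16 | 304 and 16 | 464 (304 = 16·19, 464 = 16·29), every Z-linear combination of 304 and 464 is divisible by 16, so (304, 464) ⊆ (16). Therefore (304, 464) = (16), d = 16.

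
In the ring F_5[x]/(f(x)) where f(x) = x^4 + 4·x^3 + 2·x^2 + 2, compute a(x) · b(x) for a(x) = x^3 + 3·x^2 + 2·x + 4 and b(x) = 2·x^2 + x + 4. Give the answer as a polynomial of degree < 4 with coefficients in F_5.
a · b ≡ x^3 + 4·x^2 + 3·x + 3 (mod f(x))

Multiply as integer polynomials: a · b = 2·x^5 + 7·x^4 + 11·x^3 + 22·x^2 + 12·x + 16. Reducing coefficients mod 5: a · b ≡ 2·x^5 + 2·x^4 + x^3 + 2·x^2 + 2·x + 1. Now divide by f(x) = x^4 + 4·x^3 + 2·x^2 + 2 in F_5[x], eliminating the leading term at each step:
  leading term 2·x^5: subtract (2·x)·f(x) = 2·x^5 + 3·x^4 + 4·x^3 + 4·x, leaving 4·x^4 + 2·x^3 + 2·x^2 + 3·x + 1 (coefficients mod 5)
  leading term 4·x^4: subtract (4)·f(x) = 4·x^4 + x^3 + 3·x^2 + 3, leaving x^3 + 4·x^2 + 3·x + 3 (coefficients mod 5)
The degree is now < 4, so this is the remainder. Hence a · b ≡ x^3 + 4·x^2 + 3·x + 3 in F_5[x]/(f).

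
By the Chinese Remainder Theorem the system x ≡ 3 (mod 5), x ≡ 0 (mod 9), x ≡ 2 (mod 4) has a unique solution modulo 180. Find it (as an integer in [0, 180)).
The moduli 5, 9, 4 are pairwise coprime, so by the CRT there is a unique solution mod 5·9·4 = 180.
Solve by successive substitution. Start with x ≡ 3 (mod 5).
  Combine with x ≡ 0 (mod 9): write x = 3 + 5·t and require 3 + 5·t ≡ 0 (mod 9), i.e. 5·t ≡ 0 − 3 ≡ 6 (mod 9). Since 5^(−1) ≡ 2 (mod 9), t ≡ 2·6 ≡ 3 (mod 9). So x ≡ 3 + 5·3 = 18 (mod 45).
  Combine with x ≡ 2 (mod 4): write x = 18 + 45·t and require 18 + 45·t ≡ 2 (mod 4), i.e. 45·t ≡ 2 − 18 ≡ 0 (mod 4). Since 45^(−1) ≡ 1 (mod 4) (45 ≡ 1 (mod 4)), t ≡ 1·0 ≡ 0 (mod 4). So x ≡ 18 + 45·0 = 18 (mod 180).
Unique solution in [0, 180): x = 18.

Final answer: x ≡ 18 (mod 180); the representative in [0, 180) is 18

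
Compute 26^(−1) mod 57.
Apply the extended Euclidean algorithm to (57, 26), tracking rows (r, s, t) with s·57 + t·26 = r. Each division r_prev = q·r_cur + r_new produces the new row as (previous row) − q·(current row):
  row A: (57, 1, 0)   [1·57 + 0·26 = 57]
  row B: (26, 0, 1)   [0·57 + 1·26 = 26]
  57 = 2·26 + 5   → row C = row A − 2·row B = (5, 1, −2)   [check: 1·57 − 2·26 = 5]
  26 = 5·5 + 1   → row D = row B − 5·row C = (1, −5, 11)   [check: −5·57 + 11·26 = 1]
  5 = 5·1 + 0   → remainder 0, stop. gcd = 1 (last nonzero row D).
The gcd is 1, so 26 is invertible mod 57. The last nonzero row gives −5·57 + 11·26 = 1, so t = 11. So 26^(−1) ≡ 11 (mod 57). Verify: 26 · 11 = 286 ≡ 1 (mod 57). ✓

Final answer: 26^(−1) ≡ 11 (mod 57)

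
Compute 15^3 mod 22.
9

Use repeated squaring. Binary(3) = 11. Walk through the bits of the exponent 3 left-to-right: at each bit after the leading one, square the running value, then multiply by 15 if the bit is 1 (always reducing mod 22):
  bit 1 = 1 (leading): start with 15.
  bit 2 = 1: square 15^2 = 225 ≡ 5; bit is 1, so multiply 5·15 = 75 ≡ 9 (mod 22).
Final value: 15^3 ≡ 9 (mod 22).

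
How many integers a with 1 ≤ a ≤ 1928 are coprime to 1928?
The number of a ∈ {1, ..., 1928} with gcd(a, 1928) = 1 is by definition Euler's totient φ(1928). φ is multiplicative, with φ(p^e) = p^e − p^(e−1). Factorise 1928 = 2^3 · 241. Then
  φ(1928) = (2^3 − 2^2) · (241 − 1) = 4 · 240 = 960.
So there are 960 such integers.

Final answer: 960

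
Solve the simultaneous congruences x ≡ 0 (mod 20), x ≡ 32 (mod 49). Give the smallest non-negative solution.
x ≡ 620 (mod 980); the representative in [0, 980) is 620

The moduli 20, 49 are pairwise coprime, so by the CRT there is a unique solution mod 20·49 = 980.
Solve by successive substitution. Start with x ≡ 0 (mod 20).
  Combine with x ≡ 32 (mod 49): write x = 20·t and require 20·t ≡ 32 (mod 49). Since 20^(−1) ≡ 27 (mod 49), t ≡ 27·32 ≡ 31 (mod 49). So x ≡ 20·31 = 620 (mod 980).
Unique solution in [0, 980): x = 620.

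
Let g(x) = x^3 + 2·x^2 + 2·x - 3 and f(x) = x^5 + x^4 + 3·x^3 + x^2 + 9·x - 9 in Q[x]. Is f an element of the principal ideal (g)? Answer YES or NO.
In Q[x] the ideal (g) consists of all multiples of g, so f ∈ (g) iff g | f, i.e. iff the remainder of f on division by g is 0. Divide f by g (g is monic, so eliminate the leading term of the running remainder at each step):
  leading term x^5: subtract (x^2)·g(x) = x^5 + 2·x^4 + 2·x^3 - 3·x^2, leaving -x^4 + x^3 + 4·x^2 + 9·x - 9
  leading term -x^4: subtract (-x)·g(x) = -x^4 - 2·x^3 - 2·x^2 + 3·x, leaving 3·x^3 + 6·x^2 + 6·x - 9
  leading term 3·x^3: subtract (3)·g(x) = 3·x^3 + 6·x^2 + 6·x - 9, leaving 0
The remainder is 0, so f(x) = g(x) · h(x) with h(x) = x^2 - x + 3. Hence g | f, i.e. f ∈ (g).

Final answer: YES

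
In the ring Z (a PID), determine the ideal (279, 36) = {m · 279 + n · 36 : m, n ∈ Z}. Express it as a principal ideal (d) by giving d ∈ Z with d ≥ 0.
In the PID Z, (a, b) is generated by gcd(a, b). Compute gcd(279, 36) with the extended Euclidean algorithm, tracking rows (r, s, t) with s·279 + t·36 = r:
  row A: (279, 1, 0)   [1·279 + 0·36 = 279]
  row B: (36, 0, 1)   [0·279 + 1·36 = 36]
  279 = 7·36 + 27   → row C = row A − 7·row B = (27, 1, −7)   [check: 1·279 − 7·36 = 27]
  36 = 1·27 + 9   → row D = row B − 1·row C = (9, −1, 8)   [check: −1·279 + 8·36 = 9]
  27 = 3·9 + 0   → remainder 0, stop. gcd = 9 (last nonzero row D).
So gcd(279, 36) = 9, with Bézout identity −1·279 + 8·36 = 9. Containment (⊇): the Bézout identity exhibits 9 as an element of (279, 36), giving (9) ⊆ (279, 36). Containment (⊆): since 9 | 279 and 9 | 36 (279 = 9·31, 36 = 9·4), every Z-linear combination of 279 and 36 is divisible by 9, so (279, 36) ⊆ (9). Therefore (279, 36) = (9), d = 9.

Final answer: (279, 36) = (9); d = 9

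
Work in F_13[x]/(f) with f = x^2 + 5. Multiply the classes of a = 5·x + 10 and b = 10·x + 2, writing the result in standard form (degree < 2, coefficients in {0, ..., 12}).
a · b ≡ 6·x + 4 (mod f(x))

Multiply as integer polynomials: a · b = 50·x^2 + 110·x + 20. Reducing coefficients mod 13: a · b ≡ 11·x^2 + 6·x + 7. Now divide by f(x) = x^2 + 5 in F_13[x], eliminating the leading term at each step:
  leading term 11·x^2: subtract (11)·f(x) = 11·x^2 + 3, leaving 6·x + 4 (coefficients mod 13)
The degree is now < 2, so this is the remainder. Hence a · b ≡ 6·x + 4 in F_13[x]/(f).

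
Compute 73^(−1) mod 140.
Apply the extended Euclidean algorithm to (140, 73), tracking rows (r, s, t) with s·140 + t·73 = r. Each division r_prev = q·r_cur + r_new produces the new row as (previous row) − q·(current row):
  row A: (140, 1, 0)   [1·140 + 0·73 = 140]
  row B: (73, 0, 1)   [0·140 + 1·73 = 73]
  140 = 1·73 + 67   → row C = row A − 1·row B = (67, 1, −1)   [check: 1·140 − 1·73 = 67]
  73 = 1·67 + 6   → row D = row B − 1·row C = (6, −1, 2)   [check: −1·140 + 2·73 = 6]
  67 = 11·6 + 1   → row E = row C − 11·row D = (1, 12, −23)   [check: 12·140 − 23·73 = 1]
  6 = 6·1 + 0   → remainder 0, stop. gcd = 1 (last nonzero row E).
The gcd is 1, so 73 is invertible mod 140. The last nonzero row gives 12·140 − 23·73 = 1, so t = −23. So 73^(−1) ≡ −23 ≡ 117 (mod 140). Verify: 73 · 117 = 8541 ≡ 1 (mod 140). ✓

Final answer: 73^(−1) ≡ 117 (mod 140)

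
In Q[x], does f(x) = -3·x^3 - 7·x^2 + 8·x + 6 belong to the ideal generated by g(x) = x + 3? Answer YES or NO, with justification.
YES

In Q[x] the ideal (g) consists of all multiples of g, so f ∈ (g) iff g | f, i.e. iff the remainder of f on division by g is 0. Divide f by g (g is monic, so eliminate the leading term of the running remainder at each step):
  leading term -3·x^3: subtract (-3·x^2)·g(x) = -3·x^3 - 9·x^2, leaving 2·x^2 + 8·x + 6
  leading term 2·x^2: subtract (2·x)·g(x) = 2·x^2 + 6·x, leaving 2·x + 6
  leading term 2·x: subtract (2)·g(x) = 2·x + 6, leaving 0
The remainder is 0, so f(x) = g(x) · h(x) with h(x) = -3·x^2 + 2·x + 2. Hence g | f, i.e. f ∈ (g).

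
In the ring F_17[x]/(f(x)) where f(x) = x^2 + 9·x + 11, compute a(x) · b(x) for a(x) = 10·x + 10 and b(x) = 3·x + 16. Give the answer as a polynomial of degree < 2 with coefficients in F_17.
Multiply as integer polynomials: a · b = 30·x^2 + 190·x + 160. Reducing coefficients mod 17: a · b ≡ 13·x^2 + 3·x + 7. Now divide by f(x) = x^2 + 9·x + 11 in F_17[x], eliminating the leading term at each step:
  leading term 13·x^2: subtract (13)·f(x) = 13·x^2 + 15·x + 7, leaving 5·x (coefficients mod 17)
The degree is now < 2, so this is the remainder. Hence a · b ≡ 5·x in F_17[x]/(f).

Final answer: a · b ≡ 5·x (mod f(x))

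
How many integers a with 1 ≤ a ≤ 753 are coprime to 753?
The number of a ∈ {1, ..., 753} with gcd(a, 753) = 1 is by definition Euler's totient φ(753). φ is multiplicative, with φ(p^e) = p^e − p^(e−1). Factorise 753 = 3 · 251. Then
  φ(753) = (3 − 1) · (251 − 1) = 2 · 250 = 500.
So there are 500 such integers.

Final answer: 500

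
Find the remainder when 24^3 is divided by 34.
20

Use repeated squaring. Binary(3) = 11. Walk through the bits of the exponent 3 left-to-right: at each bit after the leading one, square the running value, then multiply by 24 if the bit is 1 (always reducing mod 34):
  bit 1 = 1 (leading): start with 24.
  bit 2 = 1: square 24^2 = 576 ≡ 32; bit is 1, so multiply 32·24 = 768 ≡ 20 (mod 34).
Final value: 24^3 ≡ 20 (mod 34).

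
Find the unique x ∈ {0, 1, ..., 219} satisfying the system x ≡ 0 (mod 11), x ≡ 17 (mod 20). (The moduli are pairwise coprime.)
x ≡ 77 (mod 220); the representative in [0, 220) is 77

The moduli 11, 20 are pairwise coprime, so by the CRT there is a unique solution mod 11·20 = 220.
Solve by successive substitution. Start with x ≡ 0 (mod 11).
  Combine with x ≡ 17 (mod 20): write x = 11·t and require 11·t ≡ 17 (mod 20). Since 11^(−1) ≡ 11 (mod 20), t ≡ 11·17 ≡ 7 (mod 20). So x ≡ 11·7 = 77 (mod 220).
Unique solution in [0, 220): x = 77.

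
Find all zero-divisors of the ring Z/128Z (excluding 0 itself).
An element a ∈ Z/128Z (with a ≠ 0) is a zero-divisor iff gcd(a, 128) > 1 (because a is a unit precisely when gcd(a, n) = 1, and in Z/nZ every nonzero, non-unit element is a zero-divisor). Scan a = 1, ..., 127 and keep those with gcd(a, 128) > 1:
  gcd(2, 128) = 2, gcd(4, 128) = 4, gcd(6, 128) = 2, gcd(8, 128) = 8, gcd(10, 128) = 2, gcd(12, 128) = 4, gcd(14, 128) = 2, gcd(16, 128) = 16, gcd(18, 128) = 2, gcd(20, 128) = 4, gcd(22, 128) = 2, gcd(24, 128) = 8, gcd(26, 128) = 2, gcd(28, 128) = 4, gcd(30, 128) = 2, gcd(32, 128) = 32, gcd(34, 128) = 2, gcd(36, 128) = 4, gcd(38, 128) = 2, gcd(40, 128) = 8, gcd(42, 128) = 2, gcd(44, 128) = 4, gcd(46, 128) = 2, gcd(48, 128) = 16, gcd(50, 128) = 2, gcd(52, 128) = 4, gcd(54, 128) = 2, gcd(56, 128) = 8, gcd(58, 128) = 2, gcd(60, 128) = 4, gcd(62, 128) = 2, gcd(64, 128) = 64, gcd(66, 128) = 2, gcd(68, 128) = 4, gcd(70, 128) = 2, gcd(72, 128) = 8, gcd(74, 128) = 2, gcd(76, 128) = 4, gcd(78, 128) = 2, gcd(80, 128) = 16, gcd(82, 128) = 2, gcd(84, 128) = 4, gcd(86, 128) = 2, gcd(88, 128) = 8, gcd(90, 128) = 2, gcd(92, 128) = 4, gcd(94, 128) = 2, gcd(96, 128) = 32, gcd(98, 128) = 2, gcd(100, 128) = 4, gcd(102, 128) = 2, gcd(104, 128) = 8, gcd(106, 128) = 2, gcd(108, 128) = 4, gcd(110, 128) = 2, gcd(112, 128) = 16, gcd(114, 128) = 2, gcd(116, 128) = 4, gcd(118, 128) = 2, gcd(120, 128) = 8, gcd(122, 128) = 2, gcd(124, 128) = 4, gcd(126, 128) = 2.
All other a ∈ {1, ..., 127} have gcd(a, 128) = 1 and are units. So the nonzero zero-divisors are exactly the 63 values of a appearing in this scan.

Final answer: nonzero zero-divisors of Z/128Z = {2, 4, 6, 8, 10, 12, 14, 16, 18, 20, 22, 24, 26, 28, 30, 32, 34, 36, 38, 40, 42, 44, 46, 48, 50, 52, 54, 56, 58, 60, 62, 64, 66, 68, 70, 72, 74, 76, 78, 80, 82, 84, 86, 88, 90, 92, 94, 96, 98, 100, 102, 104, 106, 108, 110, 112, 114, 116, 118, 120, 122, 124, 126}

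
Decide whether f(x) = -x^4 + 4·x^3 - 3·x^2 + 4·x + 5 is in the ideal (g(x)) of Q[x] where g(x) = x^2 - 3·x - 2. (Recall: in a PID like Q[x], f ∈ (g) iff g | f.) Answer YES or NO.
NO

In Q[x] the ideal (g) consists of all multiples of g, so f ∈ (g) iff g | f, i.e. iff the remainder of f on division by g is 0. Divide f by g (g is monic, so eliminate the leading term of the running remainder at each step):
  leading term -x^4: subtract (-x^2)·g(x) = -x^4 + 3·x^3 + 2·x^2, leaving x^3 - 5·x^2 + 4·x + 5
  leading term x^3: subtract (x)·g(x) = x^3 - 3·x^2 - 2·x, leaving -2·x^2 + 6·x + 5
  leading term -2·x^2: subtract (-2)·g(x) = -2·x^2 + 6·x + 4, leaving 1
The remainder r(x) = 1 ≠ 0 (and deg r < deg g), so g ∤ f, i.e. f ∉ (g).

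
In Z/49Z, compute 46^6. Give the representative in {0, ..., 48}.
Use repeated squaring. Binary(6) = 110. Walk through the bits of the exponent 6 left-to-right: at each bit after the leading one, square the running value, then multiply by 46 if the bit is 1 (always reducing mod 49):
  bit 1 = 1 (leading): start with 46.
  bit 2 = 1: square 46^2 = 2116 ≡ 9; bit is 1, so multiply 9·46 = 414 ≡ 22 (mod 49).
  bit 3 = 0: square 22^2 = 484 ≡ 43 (mod 49).
Final value: 46^6 ≡ 43 (mod 49).

Final answer: 43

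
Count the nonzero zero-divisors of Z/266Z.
In Z/266Z each nonzero element is either a unit (gcd with 266 is 1) or a zero-divisor (gcd > 1). The number of units is φ(266): factorise 266 = 2 · 7 · 19, so φ(266) = (2 − 1) · (7 − 1) · (19 − 1) = 1 · 6 · 18 = 108. The nonzero elements number 266 − 1 = 265. Hence the nonzero zero-divisors number 265 − 108 = 157.

Final answer: Z/266Z has 157 nonzero zero-divisors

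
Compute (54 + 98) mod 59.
34

Reduce the summands first: 98 ≡ 39 (mod 59), so 54 + 98 ≡ 54 + 39 (mod 59). 54 + 39 = 93; 93 = 1·59 + 34, so (54 + 98) mod 59 = 34.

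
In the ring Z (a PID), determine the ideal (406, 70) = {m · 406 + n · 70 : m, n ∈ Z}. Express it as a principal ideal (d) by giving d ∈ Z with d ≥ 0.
(406, 70) = (14); d = 14

In the PID Z, (a, b) is generated by gcd(a, b). Compute gcd(406, 70) with the extended Euclidean algorithm, tracking rows (r, s, t) with s·406 + t·70 = r:
  row A: (406, 1, 0)   [1·406 + 0·70 = 406]
  row B: (70, 0, 1)   [0·406 + 1·70 = 70]
  406 = 5·70 + 56   → row C = row A − 5·row B = (56, 1, −5)   [check: 1·406 − 5·70 = 56]
  70 = 1·56 + 14   → row D = row B − 1·row C = (14, −1, 6)   [check: −1·406 + 6·70 = 14]
  56 = 4·14 + 0   → remainder 0, stop. gcd = 14 (last nonzero row D).
So gcd(406, 70) = 14, with Bézout identity −1·406 + 6·70 = 14. Containment (⊇): the Bézout identity exhibits 14 as an element of (406, 70), giving (14) ⊆ (406, 70). Containment (⊆): since 14 | 406 and 14 | 70 (406 = 14·29, 70 = 14·5), every Z-linear combination of 406 and 70 is divisible by 14, so (406, 70) ⊆ (14). Therefore (406, 70) = (14), d = 14.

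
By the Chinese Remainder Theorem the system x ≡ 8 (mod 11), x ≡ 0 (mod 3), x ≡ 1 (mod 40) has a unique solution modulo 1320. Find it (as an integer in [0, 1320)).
x ≡ 921 (mod 1320); the representative in [0, 1320) is 921

The moduli 11, 3, 40 are pairwise coprime, so by the CRT there is a unique solution mod 11·3·40 = 1320.
Solve by successive substitution. Start with x ≡ 8 (mod 11).
  Combine with x ≡ 0 (mod 3): write x = 8 + 11·t and require 8 + 11·t ≡ 0 (mod 3), i.e. 11·t ≡ 0 − 8 ≡ 1 (mod 3). Since 11^(−1) ≡ 2 (mod 3) (11 ≡ 2 (mod 3)), t ≡ 2·1 ≡ 2 (mod 3). So x ≡ 8 + 11·2 = 30 (mod 33).
  Combine with x ≡ 1 (mod 40): write x = 30 + 33·t and require 30 + 33·t ≡ 1 (mod 40), i.e. 33·t ≡ 1 − 30 ≡ 11 (mod 40). Since 33^(−1) ≡ 17 (mod 40), t ≡ 17·11 ≡ 27 (mod 40). So x ≡ 30 + 33·27 = 921 (mod 1320).
Unique solution in [0, 1320): x = 921.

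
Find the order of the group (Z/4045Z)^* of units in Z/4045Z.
(Z/4045Z)^* consists of the classes a with gcd(a, 4045) = 1, so its order is φ(4045). φ is multiplicative, with φ(p^e) = p^e − p^(e−1). Factorise 4045 = 5 · 809. Then
  φ(4045) = (5 − 1) · (809 − 1) = 4 · 808 = 3232.
Thus |(Z/4045Z)^*| = 3232.

Final answer: |(Z/4045Z)^*| = 3232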